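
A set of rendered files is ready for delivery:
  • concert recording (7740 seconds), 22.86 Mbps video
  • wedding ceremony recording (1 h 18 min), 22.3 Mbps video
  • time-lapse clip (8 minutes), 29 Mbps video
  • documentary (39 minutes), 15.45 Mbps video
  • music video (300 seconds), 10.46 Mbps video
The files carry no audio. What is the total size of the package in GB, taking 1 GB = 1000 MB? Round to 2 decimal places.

41.81 GB

concert recording: 22.860 Mbps × 7740 s = 176936.4 Mb
wedding ceremony recording: 22.300 Mbps × 4680 s = 104364.0 Mb
time-lapse clip: 29.000 Mbps × 480 s = 13920.0 Mb
documentary: 15.450 Mbps × 2340 s = 36153.0 Mb
music video: 10.460 Mbps × 300 s = 3138.0 Mb
Total: 334511.4 Mb = 41813.9 MB.
= 41.81 GB.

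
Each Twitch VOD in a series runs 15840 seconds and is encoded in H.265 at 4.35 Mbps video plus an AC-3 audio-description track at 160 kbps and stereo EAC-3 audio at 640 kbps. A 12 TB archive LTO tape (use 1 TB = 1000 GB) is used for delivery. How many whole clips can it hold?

Audio total: 160 + 640 = 800 kbps = 0.800 Mbps.
Total bitrate: 5.150 Mbps.
Per item: 5.150 Mbps × 15840 s = 81,576 Mb = 10,197 MB.
Capacity: 12 TB = 96,000,000 Mb; 1176.82 items → 1176 complete.

1176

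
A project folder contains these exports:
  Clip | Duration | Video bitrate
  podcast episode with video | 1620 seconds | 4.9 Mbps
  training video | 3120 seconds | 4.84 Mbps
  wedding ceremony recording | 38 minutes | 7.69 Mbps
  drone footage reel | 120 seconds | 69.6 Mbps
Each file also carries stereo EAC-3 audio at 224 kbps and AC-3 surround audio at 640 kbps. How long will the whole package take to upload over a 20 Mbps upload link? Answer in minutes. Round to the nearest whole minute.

Audio total: 224 + 640 = 864 kbps = 0.864 Mbps.
podcast episode with video: 5.764 Mbps × 1620 s = 9337.7 Mb
training video: 5.704 Mbps × 3120 s = 17796.5 Mb
wedding ceremony recording: 8.554 Mbps × 2280 s = 19503.1 Mb
drone footage reel: 70.464 Mbps × 120 s = 8455.7 Mb
Total: 55093.0 Mb = 6886.6 MB.
At 20 Mbps: 55093.0 / 20 = 2755 s ≈ 45.9 minutes.

46 minutes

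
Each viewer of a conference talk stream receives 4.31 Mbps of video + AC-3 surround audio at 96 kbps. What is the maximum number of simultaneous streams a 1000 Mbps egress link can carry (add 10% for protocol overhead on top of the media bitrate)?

Audio: 96 kbps = 0.096 Mbps.
Per-viewer media rate: 4.406 Mbps.
On the wire with 10% overhead: 4.847 Mbps.
1000 Mbps = 1,000 Mbps; 1,000 / 4.847 = 206.33 → 206 viewers.

206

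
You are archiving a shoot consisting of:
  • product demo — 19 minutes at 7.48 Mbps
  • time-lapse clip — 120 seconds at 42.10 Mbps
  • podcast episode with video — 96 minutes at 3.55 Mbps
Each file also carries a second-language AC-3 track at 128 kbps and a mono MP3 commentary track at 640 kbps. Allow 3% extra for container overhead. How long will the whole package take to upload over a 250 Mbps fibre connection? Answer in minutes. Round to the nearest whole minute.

3 minutes

Audio total: 128 + 640 = 768 kbps = 0.768 Mbps.
product demo: 8.248 Mbps × 1140 s × 1.03 = 9684.8 Mb
time-lapse clip: 42.868 Mbps × 120 s × 1.03 = 5298.5 Mb
podcast episode with video: 4.318 Mbps × 5760 s × 1.03 = 25617.8 Mb
Total: 40601.1 Mb = 5075.1 MB.
At 250 Mbps: 40601.1 / 250 = 162 s ≈ 2.71 minutes.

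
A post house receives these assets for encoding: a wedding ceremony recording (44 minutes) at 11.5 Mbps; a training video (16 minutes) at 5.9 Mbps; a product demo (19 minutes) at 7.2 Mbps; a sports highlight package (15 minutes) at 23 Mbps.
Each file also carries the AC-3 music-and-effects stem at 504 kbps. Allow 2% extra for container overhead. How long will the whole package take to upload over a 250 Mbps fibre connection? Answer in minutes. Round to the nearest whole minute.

5 minutes

Audio: 504 kbps = 0.504 Mbps.
wedding ceremony recording: 12.004 Mbps × 2640 s × 1.02 = 32324.4 Mb
training video: 6.404 Mbps × 960 s × 1.02 = 6270.8 Mb
product demo: 7.704 Mbps × 1140 s × 1.02 = 8958.2 Mb
sports highlight package: 23.504 Mbps × 900 s × 1.02 = 21576.7 Mb
Total: 69130.1 Mb = 8641.3 MB.
At 250 Mbps: 69130.1 / 250 = 277 s ≈ 4.61 minutes.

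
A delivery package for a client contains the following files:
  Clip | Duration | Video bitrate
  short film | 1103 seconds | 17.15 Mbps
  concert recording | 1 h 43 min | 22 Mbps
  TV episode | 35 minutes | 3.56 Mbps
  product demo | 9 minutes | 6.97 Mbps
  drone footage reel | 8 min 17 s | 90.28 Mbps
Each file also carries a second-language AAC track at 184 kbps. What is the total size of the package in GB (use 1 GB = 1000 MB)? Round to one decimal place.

26.6 GB

Audio: 184 kbps = 0.184 Mbps.
short film: 17.334 Mbps × 1103 s = 19119.4 Mb
concert recording: 22.184 Mbps × 6180 s = 137097.1 Mb
TV episode: 3.744 Mbps × 2100 s = 7862.4 Mb
product demo: 7.154 Mbps × 540 s = 3863.2 Mb
drone footage reel: 90.464 Mbps × 497 s = 44960.6 Mb
Total: 212902.7 Mb = 26612.8 MB.
= 26.61 GB.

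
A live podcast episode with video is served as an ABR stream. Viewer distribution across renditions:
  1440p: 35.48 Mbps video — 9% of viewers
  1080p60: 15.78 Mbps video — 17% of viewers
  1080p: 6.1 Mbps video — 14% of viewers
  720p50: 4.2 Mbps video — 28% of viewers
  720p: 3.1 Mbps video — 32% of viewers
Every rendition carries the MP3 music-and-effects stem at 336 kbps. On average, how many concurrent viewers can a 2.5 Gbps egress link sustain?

270

Audio: 336 kbps = 0.336 Mbps.
Average per-viewer bitrate: 0.09×35.816 + 0.17×16.116 + 0.14×6.436 + 0.28×4.536 + 0.32×3.436 = 9.234 Mbps.
2.5 Gbps = 2,500 Mbps; 2,500 / 9.234 = 270.74 → 270.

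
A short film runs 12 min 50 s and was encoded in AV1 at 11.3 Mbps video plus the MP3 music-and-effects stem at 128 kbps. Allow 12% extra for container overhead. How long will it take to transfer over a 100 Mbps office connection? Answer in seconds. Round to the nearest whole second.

12 min 50 s = 770 s
Audio: 128 kbps = 0.128 Mbps.
Total bitrate: 11.428 Mbps.
File: 11.428 Mbps × 770 s = 8799.6 Mb.
With 12% container overhead: ×1.12. → 9855.5 Mb.
At 100 Mbps: 9855.5 / 100 = 98.6 s ≈ 98.6 seconds.

99 seconds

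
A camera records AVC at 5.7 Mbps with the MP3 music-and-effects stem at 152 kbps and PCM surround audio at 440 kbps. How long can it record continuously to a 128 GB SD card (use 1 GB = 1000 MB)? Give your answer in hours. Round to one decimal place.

Audio total: 152 + 440 = 592 kbps = 0.592 Mbps.
Total bitrate: 5.7 + 0.592 = 6.292 Mbps.
Capacity: 128 GB = 1,024,000 Mb.
Recording time: 1,024,000 / 6.292 = 162,746 s ≈ 45.2 hours.

45.2 hours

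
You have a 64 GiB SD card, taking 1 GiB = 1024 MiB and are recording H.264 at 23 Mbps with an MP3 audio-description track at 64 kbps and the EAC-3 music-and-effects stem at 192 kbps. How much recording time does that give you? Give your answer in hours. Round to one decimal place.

6.6 hours

Audio total: 64 + 192 = 256 kbps = 0.256 Mbps.
Total bitrate: 23 + 0.256 = 23.256 Mbps.
Capacity: 64 GiB = 549,756 Mb.
Recording time: 549,756 / 23.256 = 23,639 s ≈ 6.57 hours.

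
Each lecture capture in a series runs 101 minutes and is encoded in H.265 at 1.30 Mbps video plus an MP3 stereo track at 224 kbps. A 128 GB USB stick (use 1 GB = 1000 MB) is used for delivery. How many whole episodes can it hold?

110

101 min = 6060 s
Audio: 224 kbps = 0.224 Mbps.
Total bitrate: 1.524 Mbps.
Per item: 1.524 Mbps × 6060 s = 9,235 Mb = 1,154 MB.
Capacity: 128 GB = 1,024,000 Mb; 110.88 items → 110 complete.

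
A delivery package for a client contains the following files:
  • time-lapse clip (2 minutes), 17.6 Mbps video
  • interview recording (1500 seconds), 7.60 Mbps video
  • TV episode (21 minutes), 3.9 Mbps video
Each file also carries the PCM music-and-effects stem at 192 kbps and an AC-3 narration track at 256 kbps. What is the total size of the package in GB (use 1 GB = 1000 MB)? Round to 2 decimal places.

2.46 GB

Audio total: 192 + 256 = 448 kbps = 0.448 Mbps.
time-lapse clip: 18.048 Mbps × 120 s = 2165.8 Mb
interview recording: 8.048 Mbps × 1500 s = 12072.0 Mb
TV episode: 4.348 Mbps × 1260 s = 5478.5 Mb
Total: 19716.2 Mb = 2464.5 MB.
= 2.465 GB.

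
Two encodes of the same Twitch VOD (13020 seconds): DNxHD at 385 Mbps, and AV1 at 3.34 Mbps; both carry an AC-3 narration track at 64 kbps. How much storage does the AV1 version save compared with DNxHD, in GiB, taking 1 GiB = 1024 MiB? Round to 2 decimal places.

578.49 GiB

Audio: 64 kbps = 0.064 Mbps.
DNxHD: 385.064 Mbps × 13020 s = 5013533.3 Mb = 583.652 GiB.
AV1: 3.404 Mbps × 13020 s = 44320.1 Mb = 5.160 GiB.
Saving: 583.652 − 5.160 = 578.493 GiB.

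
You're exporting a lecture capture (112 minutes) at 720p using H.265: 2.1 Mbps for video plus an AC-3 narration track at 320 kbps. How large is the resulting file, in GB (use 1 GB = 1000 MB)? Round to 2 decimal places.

2.03 GB

112 min = 6720 s
Audio: 320 kbps = 0.320 Mbps.
Total bitrate: 2.1 + 0.320 = 2.420 Mbps.
Stream data: 2.420 Mbps × 6720 s = 16262.4 Mb.
16,262 Mb ÷ 8 = 2,033 MB → 2.033 GB.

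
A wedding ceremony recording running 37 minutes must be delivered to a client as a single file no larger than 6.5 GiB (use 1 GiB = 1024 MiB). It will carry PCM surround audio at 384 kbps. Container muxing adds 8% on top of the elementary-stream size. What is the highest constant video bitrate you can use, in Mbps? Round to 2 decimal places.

22.90 Mbps

Budget: 6.5 GiB = 55834.6 Mb.
Stream payload after overhead: 55834.6 / 1.08 = 51698.7 Mb.
37 min = 2220 s
Total bitrate budget: 51698.7 Mb / 2220 s = 23.288 Mbps.
Audio: 384 kbps = 0.384 Mbps.
Video: 23.288 − 0.384 = 22.904 Mbps.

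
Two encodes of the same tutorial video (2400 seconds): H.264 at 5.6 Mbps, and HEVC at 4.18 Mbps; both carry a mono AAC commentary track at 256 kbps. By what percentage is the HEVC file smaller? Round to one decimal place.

24.2%

Audio: 256 kbps = 0.256 Mbps.
H.264: 5.856 Mbps × 2400 s = 14054.4 Mb = 1.757 GB.
HEVC: 4.436 Mbps × 2400 s = 10646.4 Mb = 1.331 GB.
Reduction: (1 − 1.331/1.757) × 100 = 24.25%.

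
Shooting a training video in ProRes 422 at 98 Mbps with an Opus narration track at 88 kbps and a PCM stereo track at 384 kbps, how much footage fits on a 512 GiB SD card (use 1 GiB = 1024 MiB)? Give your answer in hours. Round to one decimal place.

12.4 hours

Audio total: 88 + 384 = 472 kbps = 0.472 Mbps.
Total bitrate: 98 + 0.472 = 98.472 Mbps.
Capacity: 512 GiB = 4,398,047 Mb.
Recording time: 4,398,047 / 98.472 = 44,663 s ≈ 12.4 hours.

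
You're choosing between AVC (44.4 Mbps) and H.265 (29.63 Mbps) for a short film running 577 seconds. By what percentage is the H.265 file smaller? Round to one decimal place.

AVC: 44.400 Mbps × 577 s = 25618.8 Mb = 2.982 GiB.
H.265: 29.630 Mbps × 577 s = 17096.5 Mb = 1.990 GiB.
Reduction: (1 − 1.990/2.982) × 100 = 33.27%.

33.3%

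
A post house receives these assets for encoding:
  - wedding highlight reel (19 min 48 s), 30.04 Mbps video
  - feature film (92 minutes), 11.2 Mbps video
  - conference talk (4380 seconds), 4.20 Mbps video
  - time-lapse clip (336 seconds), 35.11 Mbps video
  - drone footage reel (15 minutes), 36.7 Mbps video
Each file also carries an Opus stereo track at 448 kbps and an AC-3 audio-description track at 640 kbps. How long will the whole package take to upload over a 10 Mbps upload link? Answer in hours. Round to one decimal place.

4.8 hours

Audio total: 448 + 640 = 1088 kbps = 1.088 Mbps.
wedding highlight reel: 31.128 Mbps × 1188 s = 36980.1 Mb
feature film: 12.288 Mbps × 5520 s = 67829.8 Mb
conference talk: 5.288 Mbps × 4380 s = 23161.4 Mb
time-lapse clip: 36.198 Mbps × 336 s = 12162.5 Mb
drone footage reel: 37.788 Mbps × 900 s = 34009.2 Mb
Total: 174143.0 Mb = 21767.9 MB.
At 10 Mbps: 174143.0 / 10 = 17414 s ≈ 4.84 hours.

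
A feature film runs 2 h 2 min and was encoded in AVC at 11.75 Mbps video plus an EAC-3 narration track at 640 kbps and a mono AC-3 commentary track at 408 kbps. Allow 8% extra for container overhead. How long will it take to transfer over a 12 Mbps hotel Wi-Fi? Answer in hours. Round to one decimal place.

2.3 hours

2 h 2 min = 122 min = 7320 s
Audio total: 640 + 408 = 1048 kbps = 1.048 Mbps.
Total bitrate: 12.798 Mbps.
File: 12.798 Mbps × 7320 s = 93681.4 Mb.
With 8% container overhead: ×1.08. → 101175.9 Mb.
At 12 Mbps: 101175.9 / 12 = 8431.3 s ≈ 2.34 hours.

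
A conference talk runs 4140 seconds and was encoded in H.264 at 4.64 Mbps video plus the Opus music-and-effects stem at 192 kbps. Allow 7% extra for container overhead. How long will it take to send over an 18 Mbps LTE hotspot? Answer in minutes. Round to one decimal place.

19.8 minutes

Audio: 192 kbps = 0.192 Mbps.
Total bitrate: 4.832 Mbps.
File: 4.832 Mbps × 4140 s = 20004.5 Mb.
With 7% container overhead: ×1.07. → 21404.8 Mb.
At 18 Mbps: 21404.8 / 18 = 1189.2 s ≈ 19.8 minutes.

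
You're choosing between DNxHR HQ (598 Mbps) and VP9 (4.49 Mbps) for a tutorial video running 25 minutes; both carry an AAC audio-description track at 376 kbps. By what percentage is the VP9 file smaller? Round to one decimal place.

99.2%

25 min = 1500 s
Audio: 376 kbps = 0.376 Mbps.
DNxHR HQ: 598.376 Mbps × 1500 s = 897564.0 Mb = 104.490 GiB.
VP9: 4.866 Mbps × 1500 s = 7299.0 Mb = 0.850 GiB.
Reduction: (1 − 0.850/104.490) × 100 = 99.19%.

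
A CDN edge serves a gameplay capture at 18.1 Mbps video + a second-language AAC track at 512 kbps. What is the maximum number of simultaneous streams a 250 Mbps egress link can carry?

13

Audio: 512 kbps = 0.512 Mbps.
Per-viewer media rate: 18.612 Mbps.
250 Mbps = 250.0 Mbps; 250.0 / 18.612 = 13.43 → 13 viewers.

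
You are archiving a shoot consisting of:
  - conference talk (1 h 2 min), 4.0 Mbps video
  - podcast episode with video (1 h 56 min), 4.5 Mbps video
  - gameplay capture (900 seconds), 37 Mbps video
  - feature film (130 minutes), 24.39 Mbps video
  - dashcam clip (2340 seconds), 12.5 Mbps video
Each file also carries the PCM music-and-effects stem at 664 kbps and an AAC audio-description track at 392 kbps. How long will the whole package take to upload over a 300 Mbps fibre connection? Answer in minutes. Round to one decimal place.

17.9 minutes

Audio total: 664 + 392 = 1056 kbps = 1.056 Mbps.
conference talk: 5.056 Mbps × 3720 s = 18808.3 Mb
podcast episode with video: 5.556 Mbps × 6960 s = 38669.8 Mb
gameplay capture: 38.056 Mbps × 900 s = 34250.4 Mb
feature film: 25.446 Mbps × 7800 s = 198478.8 Mb
dashcam clip: 13.556 Mbps × 2340 s = 31721.0 Mb
Total: 321928.3 Mb = 40241.0 MB.
At 300 Mbps: 321928.3 / 300 = 1073 s ≈ 17.9 minutes.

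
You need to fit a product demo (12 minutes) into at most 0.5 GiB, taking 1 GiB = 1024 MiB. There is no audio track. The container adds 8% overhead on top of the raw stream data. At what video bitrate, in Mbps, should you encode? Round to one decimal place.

5.5 Mbps

Budget: 0.5 GiB = 4295.0 Mb.
Stream payload after overhead: 4295.0 / 1.08 = 3976.8 Mb.
12 min = 720 s
Total bitrate budget: 3976.8 Mb / 720 s = 5.523 Mbps.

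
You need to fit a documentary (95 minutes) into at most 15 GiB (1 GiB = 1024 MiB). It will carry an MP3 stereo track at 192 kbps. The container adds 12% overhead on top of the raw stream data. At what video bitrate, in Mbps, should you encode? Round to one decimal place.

20.0 Mbps

Budget: 15 GiB = 128849.0 Mb.
Stream payload after overhead: 128849.0 / 1.12 = 115043.8 Mb.
95 min = 5700 s
Total bitrate budget: 115043.8 Mb / 5700 s = 20.183 Mbps.
Audio: 192 kbps = 0.192 Mbps.
Video: 20.183 − 0.192 = 19.991 Mbps.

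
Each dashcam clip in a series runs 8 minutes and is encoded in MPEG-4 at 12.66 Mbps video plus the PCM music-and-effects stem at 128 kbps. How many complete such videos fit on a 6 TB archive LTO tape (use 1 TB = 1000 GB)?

7819

8 min = 480 s
Audio: 128 kbps = 0.128 Mbps.
Total bitrate: 12.788 Mbps.
Per item: 12.788 Mbps × 480 s = 6,138 Mb = 767.3 MB.
Capacity: 6 TB = 48,000,000 Mb; 7819.83 items → 7819 complete.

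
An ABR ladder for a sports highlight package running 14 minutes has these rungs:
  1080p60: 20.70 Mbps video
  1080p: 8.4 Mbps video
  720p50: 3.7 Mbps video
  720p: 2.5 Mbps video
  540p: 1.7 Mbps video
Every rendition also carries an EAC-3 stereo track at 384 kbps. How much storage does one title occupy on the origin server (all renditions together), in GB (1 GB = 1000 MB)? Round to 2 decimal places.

4.09 GB

14 min = 840 s
Audio: 384 kbps = 0.384 Mbps.
Sum of rendition bitrates: (20.70+0.384) + (8.4+0.384) + (3.7+0.384) + (2.5+0.384) + (1.7+0.384) = 38.920 Mbps.
× 840 s = 32,693 Mb = 4,087 MB = 4.087 GB.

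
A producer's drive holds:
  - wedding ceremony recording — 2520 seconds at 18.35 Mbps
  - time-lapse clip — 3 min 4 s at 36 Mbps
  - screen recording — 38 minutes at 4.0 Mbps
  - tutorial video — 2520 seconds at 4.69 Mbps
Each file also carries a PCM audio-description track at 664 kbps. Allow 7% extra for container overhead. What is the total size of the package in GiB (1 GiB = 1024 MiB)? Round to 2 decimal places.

Audio: 664 kbps = 0.664 Mbps.
wedding ceremony recording: 19.014 Mbps × 2520 s × 1.07 = 51269.3 Mb
time-lapse clip: 36.664 Mbps × 184 s × 1.07 = 7218.4 Mb
screen recording: 4.664 Mbps × 2280 s × 1.07 = 11378.3 Mb
tutorial video: 5.354 Mbps × 2520 s × 1.07 = 14436.5 Mb
Total: 84302.6 Mb = 10537.8 MB.
= 9.814 GiB.

9.81 GiB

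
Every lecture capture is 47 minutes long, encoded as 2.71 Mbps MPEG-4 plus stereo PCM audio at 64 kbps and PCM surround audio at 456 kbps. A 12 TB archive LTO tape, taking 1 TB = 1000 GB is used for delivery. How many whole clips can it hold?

47 min = 2820 s
Audio total: 64 + 456 = 520 kbps = 0.520 Mbps.
Total bitrate: 3.230 Mbps.
Per item: 3.230 Mbps × 2820 s = 9,109 Mb = 1,139 MB.
Capacity: 12 TB = 96,000,000 Mb; 10539.49 items → 10539 complete.

10539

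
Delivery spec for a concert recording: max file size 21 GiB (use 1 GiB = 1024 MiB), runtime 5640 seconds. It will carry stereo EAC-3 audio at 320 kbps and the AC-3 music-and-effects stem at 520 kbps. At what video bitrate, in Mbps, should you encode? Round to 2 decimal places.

Budget: 21 GiB = 180388.6 Mb.
Total bitrate budget: 180388.6 Mb / 5640 s = 31.984 Mbps.
Audio total: 320 + 520 = 840 kbps = 0.840 Mbps.
Video: 31.984 − 0.840 = 31.144 Mbps.

31.14 Mbps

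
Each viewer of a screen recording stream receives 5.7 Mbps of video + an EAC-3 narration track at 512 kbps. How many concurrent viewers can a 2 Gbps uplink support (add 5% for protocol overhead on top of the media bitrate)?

Audio: 512 kbps = 0.512 Mbps.
Per-viewer media rate: 6.212 Mbps.
On the wire with 5% overhead: 6.523 Mbps.
2 Gbps = 2,000 Mbps; 2,000 / 6.523 = 306.63 → 306 viewers.

306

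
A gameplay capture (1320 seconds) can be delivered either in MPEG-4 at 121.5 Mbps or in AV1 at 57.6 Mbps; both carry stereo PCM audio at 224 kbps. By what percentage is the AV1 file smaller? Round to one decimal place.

Audio: 224 kbps = 0.224 Mbps.
MPEG-4: 121.724 Mbps × 1320 s = 160675.7 Mb = 18.705 GiB.
AV1: 57.824 Mbps × 1320 s = 76327.7 Mb = 8.886 GiB.
Reduction: (1 − 8.886/18.705) × 100 = 52.50%.

52.5%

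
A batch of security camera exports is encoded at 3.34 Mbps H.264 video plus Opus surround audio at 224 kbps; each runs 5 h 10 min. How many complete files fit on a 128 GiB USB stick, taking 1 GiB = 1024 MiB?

16

5 h 10 min = 310 min = 18600 s
Audio: 224 kbps = 0.224 Mbps.
Total bitrate: 3.564 Mbps.
Per item: 3.564 Mbps × 18600 s = 66,290 Mb = 8,286 MB.
Capacity: 128 GiB = 1,099,512 Mb; 16.59 items → 16 complete.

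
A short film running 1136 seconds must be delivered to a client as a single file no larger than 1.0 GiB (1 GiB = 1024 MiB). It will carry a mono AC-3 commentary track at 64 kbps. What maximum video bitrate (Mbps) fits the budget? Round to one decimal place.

Budget: 1.0 GiB = 8589.9 Mb.
Total bitrate budget: 8589.9 Mb / 1136 s = 7.562 Mbps.
Audio: 64 kbps = 0.064 Mbps.
Video: 7.562 − 0.064 = 7.498 Mbps.

7.5 Mbps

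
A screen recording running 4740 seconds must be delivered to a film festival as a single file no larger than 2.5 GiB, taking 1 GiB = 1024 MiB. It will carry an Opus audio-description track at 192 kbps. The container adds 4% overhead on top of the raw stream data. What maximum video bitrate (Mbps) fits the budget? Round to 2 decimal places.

Budget: 2.5 GiB = 21474.8 Mb.
Stream payload after overhead: 21474.8 / 1.04 = 20648.9 Mb.
Total bitrate budget: 20648.9 Mb / 4740 s = 4.356 Mbps.
Audio: 192 kbps = 0.192 Mbps.
Video: 4.356 − 0.192 = 4.164 Mbps.

4.16 Mbps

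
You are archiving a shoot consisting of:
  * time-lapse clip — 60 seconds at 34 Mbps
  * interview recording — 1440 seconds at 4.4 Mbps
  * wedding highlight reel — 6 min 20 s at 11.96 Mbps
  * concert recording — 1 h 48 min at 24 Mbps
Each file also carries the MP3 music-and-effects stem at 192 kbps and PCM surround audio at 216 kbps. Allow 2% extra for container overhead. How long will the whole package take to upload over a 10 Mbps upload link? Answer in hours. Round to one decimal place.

Audio total: 192 + 216 = 408 kbps = 0.408 Mbps.
time-lapse clip: 34.408 Mbps × 60 s × 1.02 = 2105.8 Mb
interview recording: 4.808 Mbps × 1440 s × 1.02 = 7062.0 Mb
wedding highlight reel: 12.368 Mbps × 380 s × 1.02 = 4793.8 Mb
concert recording: 24.408 Mbps × 6480 s × 1.02 = 161327.1 Mb
Total: 175288.7 Mb = 21911.1 MB.
At 10 Mbps: 175288.7 / 10 = 17529 s ≈ 4.87 hours.

4.9 hours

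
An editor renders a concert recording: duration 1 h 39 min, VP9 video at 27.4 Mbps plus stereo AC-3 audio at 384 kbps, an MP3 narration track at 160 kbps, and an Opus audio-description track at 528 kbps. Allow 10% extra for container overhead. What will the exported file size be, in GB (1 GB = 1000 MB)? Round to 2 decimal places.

23.25 GB

1 h 39 min = 99 min = 5940 s
Audio total: 384 + 160 + 528 = 1072 kbps = 1.072 Mbps.
Total bitrate: 27.4 + 1.072 = 28.472 Mbps.
Stream data: 28.472 Mbps × 5940 s = 169123.7 Mb.
With 10% container overhead: ×1.10.
186,036 Mb ÷ 8 = 23,255 MB → 23.25 GB.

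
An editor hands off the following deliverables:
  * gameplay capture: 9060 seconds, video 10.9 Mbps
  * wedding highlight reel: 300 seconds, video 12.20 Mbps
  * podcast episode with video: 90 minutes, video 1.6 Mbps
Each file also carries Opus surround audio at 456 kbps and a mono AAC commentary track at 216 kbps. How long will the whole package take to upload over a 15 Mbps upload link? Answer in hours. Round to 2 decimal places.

2.24 hours

Audio total: 456 + 216 = 672 kbps = 0.672 Mbps.
gameplay capture: 11.572 Mbps × 9060 s = 104842.3 Mb
wedding highlight reel: 12.872 Mbps × 300 s = 3861.6 Mb
podcast episode with video: 2.272 Mbps × 5400 s = 12268.8 Mb
Total: 120972.7 Mb = 15121.6 MB.
At 15 Mbps: 120972.7 / 15 = 8065 s ≈ 2.24 hours.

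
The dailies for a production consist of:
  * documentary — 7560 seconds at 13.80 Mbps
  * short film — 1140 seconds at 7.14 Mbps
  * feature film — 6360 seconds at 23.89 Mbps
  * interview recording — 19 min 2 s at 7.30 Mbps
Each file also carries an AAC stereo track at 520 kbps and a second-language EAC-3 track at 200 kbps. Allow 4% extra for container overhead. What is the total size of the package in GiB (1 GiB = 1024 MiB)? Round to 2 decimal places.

Audio total: 520 + 200 = 720 kbps = 0.720 Mbps.
documentary: 14.520 Mbps × 7560 s × 1.04 = 114162.0 Mb
short film: 7.860 Mbps × 1140 s × 1.04 = 9318.8 Mb
feature film: 24.610 Mbps × 6360 s × 1.04 = 162780.4 Mb
interview recording: 8.020 Mbps × 1142 s × 1.04 = 9525.2 Mb
Total: 295786.4 Mb = 36973.3 MB.
= 34.43 GiB.

34.43 GiB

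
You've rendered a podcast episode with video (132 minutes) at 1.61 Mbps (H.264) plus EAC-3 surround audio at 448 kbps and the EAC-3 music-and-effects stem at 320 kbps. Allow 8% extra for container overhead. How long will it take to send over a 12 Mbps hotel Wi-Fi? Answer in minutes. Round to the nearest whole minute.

28 minutes

132 min = 7920 s
Audio total: 448 + 320 = 768 kbps = 0.768 Mbps.
Total bitrate: 2.378 Mbps.
File: 2.378 Mbps × 7920 s = 18833.8 Mb.
With 8% container overhead: ×1.08. → 20340.5 Mb.
At 12 Mbps: 20340.5 / 12 = 1695.0 s ≈ 28.3 minutes.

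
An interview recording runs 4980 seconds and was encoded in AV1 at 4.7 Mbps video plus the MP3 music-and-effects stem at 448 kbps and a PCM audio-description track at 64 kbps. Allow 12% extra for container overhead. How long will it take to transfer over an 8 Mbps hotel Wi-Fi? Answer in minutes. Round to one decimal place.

Audio total: 448 + 64 = 512 kbps = 0.512 Mbps.
Total bitrate: 5.212 Mbps.
File: 5.212 Mbps × 4980 s = 25955.8 Mb.
With 12% container overhead: ×1.12. → 29070.5 Mb.
At 8 Mbps: 29070.5 / 8 = 3633.8 s ≈ 60.6 minutes.

60.6 minutes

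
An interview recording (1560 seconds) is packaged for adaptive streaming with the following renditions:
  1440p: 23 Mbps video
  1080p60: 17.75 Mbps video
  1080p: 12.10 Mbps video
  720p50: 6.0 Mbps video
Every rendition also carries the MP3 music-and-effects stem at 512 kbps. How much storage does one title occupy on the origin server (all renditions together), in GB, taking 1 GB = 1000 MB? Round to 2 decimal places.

Audio: 512 kbps = 0.512 Mbps.
Sum of rendition bitrates: (23+0.512) + (17.75+0.512) + (12.10+0.512) + (6.0+0.512) = 60.898 Mbps.
× 1560 s = 95,001 Mb = 11,875 MB = 11.88 GB.

11.88 GB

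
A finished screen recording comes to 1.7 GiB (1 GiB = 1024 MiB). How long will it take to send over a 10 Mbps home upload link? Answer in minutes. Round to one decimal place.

24.3 minutes

File: 1.7 GiB = 14602.9 Mb.
At 10 Mbps: 14602.9 / 10 = 1460.3 s ≈ 24.3 minutes.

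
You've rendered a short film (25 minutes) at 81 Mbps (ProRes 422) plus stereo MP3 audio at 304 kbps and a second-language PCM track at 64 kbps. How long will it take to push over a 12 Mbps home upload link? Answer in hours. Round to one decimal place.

2.8 hours

25 min = 1500 s
Audio total: 304 + 64 = 368 kbps = 0.368 Mbps.
Total bitrate: 81.368 Mbps.
File: 81.368 Mbps × 1500 s = 122052.0 Mb.
At 12 Mbps: 122052.0 / 12 = 10171.0 s ≈ 2.83 hours.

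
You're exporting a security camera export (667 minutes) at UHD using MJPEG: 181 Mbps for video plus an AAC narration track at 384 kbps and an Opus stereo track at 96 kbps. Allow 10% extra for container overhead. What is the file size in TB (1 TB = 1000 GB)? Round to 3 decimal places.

667 min = 40020 s
Audio total: 384 + 96 = 480 kbps = 0.480 Mbps.
Total bitrate: 181 + 0.480 = 181.480 Mbps.
Stream data: 181.480 Mbps × 40020 s = 7262829.6 Mb.
With 10% container overhead: ×1.10.
7,989,113 Mb ÷ 8 = 998,639 MB → 0.9986 TB.

0.999 TB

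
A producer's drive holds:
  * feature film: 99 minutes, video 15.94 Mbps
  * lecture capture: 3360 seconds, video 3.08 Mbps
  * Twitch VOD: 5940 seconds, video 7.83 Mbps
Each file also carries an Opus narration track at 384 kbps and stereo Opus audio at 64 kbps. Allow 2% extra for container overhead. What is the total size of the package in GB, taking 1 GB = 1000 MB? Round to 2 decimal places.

20.19 GB

Audio total: 384 + 64 = 448 kbps = 0.448 Mbps.
feature film: 16.388 Mbps × 5940 s × 1.02 = 99291.6 Mb
lecture capture: 3.528 Mbps × 3360 s × 1.02 = 12091.2 Mb
Twitch VOD: 8.278 Mbps × 5940 s × 1.02 = 50154.7 Mb
Total: 161537.5 Mb = 20192.2 MB.
= 20.19 GB.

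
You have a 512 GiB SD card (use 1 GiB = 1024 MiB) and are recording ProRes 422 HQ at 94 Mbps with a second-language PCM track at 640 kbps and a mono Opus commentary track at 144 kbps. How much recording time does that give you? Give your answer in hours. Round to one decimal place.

12.9 hours

Audio total: 640 + 144 = 784 kbps = 0.784 Mbps.
Total bitrate: 94 + 0.784 = 94.784 Mbps.
Capacity: 512 GiB = 4,398,047 Mb.
Recording time: 4,398,047 / 94.784 = 46,401 s ≈ 12.9 hours.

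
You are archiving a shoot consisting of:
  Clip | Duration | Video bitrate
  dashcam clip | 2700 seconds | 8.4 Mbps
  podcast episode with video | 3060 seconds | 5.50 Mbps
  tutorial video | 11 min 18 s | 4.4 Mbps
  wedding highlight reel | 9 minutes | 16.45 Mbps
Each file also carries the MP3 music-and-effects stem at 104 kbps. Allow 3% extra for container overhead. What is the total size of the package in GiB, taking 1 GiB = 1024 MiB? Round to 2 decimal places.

Audio: 104 kbps = 0.104 Mbps.
dashcam clip: 8.504 Mbps × 2700 s × 1.03 = 23649.6 Mb
podcast episode with video: 5.604 Mbps × 3060 s × 1.03 = 17662.7 Mb
tutorial video: 4.504 Mbps × 678 s × 1.03 = 3145.3 Mb
wedding highlight reel: 16.554 Mbps × 540 s × 1.03 = 9207.3 Mb
Total: 53665.0 Mb = 6708.1 MB.
= 6.247 GiB.

6.25 GiB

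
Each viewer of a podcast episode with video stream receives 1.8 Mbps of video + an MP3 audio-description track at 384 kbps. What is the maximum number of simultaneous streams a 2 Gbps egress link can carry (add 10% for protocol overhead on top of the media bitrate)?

Audio: 384 kbps = 0.384 Mbps.
Per-viewer media rate: 2.184 Mbps.
On the wire with 10% overhead: 2.402 Mbps.
2 Gbps = 2,000 Mbps; 2,000 / 2.402 = 832.50 → 832 viewers.

832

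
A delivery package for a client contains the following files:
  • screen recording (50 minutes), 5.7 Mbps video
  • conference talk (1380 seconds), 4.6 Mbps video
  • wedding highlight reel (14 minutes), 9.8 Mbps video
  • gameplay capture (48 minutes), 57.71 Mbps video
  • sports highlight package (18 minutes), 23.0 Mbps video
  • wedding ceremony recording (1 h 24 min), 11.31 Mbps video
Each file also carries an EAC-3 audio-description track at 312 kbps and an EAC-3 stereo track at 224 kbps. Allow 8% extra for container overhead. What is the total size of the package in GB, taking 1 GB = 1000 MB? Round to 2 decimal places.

Audio total: 312 + 224 = 536 kbps = 0.536 Mbps.
screen recording: 6.236 Mbps × 3000 s × 1.08 = 20204.6 Mb
conference talk: 5.136 Mbps × 1380 s × 1.08 = 7654.7 Mb
wedding highlight reel: 10.336 Mbps × 840 s × 1.08 = 9376.8 Mb
gameplay capture: 58.246 Mbps × 2880 s × 1.08 = 181168.4 Mb
sports highlight package: 23.536 Mbps × 1080 s × 1.08 = 27452.4 Mb
wedding ceremony recording: 11.846 Mbps × 5040 s × 1.08 = 64480.1 Mb
Total: 310337.0 Mb = 38792.1 MB.
= 38.79 GB.

38.79 GB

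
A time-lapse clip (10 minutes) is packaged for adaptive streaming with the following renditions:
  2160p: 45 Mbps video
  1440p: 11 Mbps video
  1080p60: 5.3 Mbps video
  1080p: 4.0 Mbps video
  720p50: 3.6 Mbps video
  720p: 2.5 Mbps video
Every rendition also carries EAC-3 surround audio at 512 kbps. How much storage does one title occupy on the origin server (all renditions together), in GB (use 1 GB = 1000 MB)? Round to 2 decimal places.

10 min = 600 s
Audio: 512 kbps = 0.512 Mbps.
Sum of rendition bitrates: (45+0.512) + (11+0.512) + (5.3+0.512) + (4.0+0.512) + (3.6+0.512) + (2.5+0.512) = 74.472 Mbps.
× 600 s = 44,683 Mb = 5,585 MB = 5.585 GB.

5.59 GB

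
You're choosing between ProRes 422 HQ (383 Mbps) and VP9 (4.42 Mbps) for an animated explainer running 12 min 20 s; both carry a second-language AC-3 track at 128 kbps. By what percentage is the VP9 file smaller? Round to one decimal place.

12 min 20 s = 740 s
Audio: 128 kbps = 0.128 Mbps.
ProRes 422 HQ: 383.128 Mbps × 740 s = 283514.7 Mb = 33.005 GiB.
VP9: 4.548 Mbps × 740 s = 3365.5 Mb = 0.392 GiB.
Reduction: (1 − 0.392/33.005) × 100 = 98.81%.

98.8%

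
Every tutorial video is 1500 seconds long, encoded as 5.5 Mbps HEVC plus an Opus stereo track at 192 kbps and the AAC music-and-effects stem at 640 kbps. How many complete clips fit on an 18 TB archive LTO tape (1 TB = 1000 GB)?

Audio total: 192 + 640 = 832 kbps = 0.832 Mbps.
Total bitrate: 6.332 Mbps.
Per item: 6.332 Mbps × 1500 s = 9,498 Mb = 1,187 MB.
Capacity: 18 TB = 144,000,000 Mb; 15161.09 items → 15161 complete.

15161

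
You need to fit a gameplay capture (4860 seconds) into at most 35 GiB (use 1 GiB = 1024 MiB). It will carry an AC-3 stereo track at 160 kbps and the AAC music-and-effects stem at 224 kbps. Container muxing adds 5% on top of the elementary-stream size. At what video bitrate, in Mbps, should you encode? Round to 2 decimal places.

Budget: 35 GiB = 300647.7 Mb.
Stream payload after overhead: 300647.7 / 1.05 = 286331.2 Mb.
Total bitrate budget: 286331.2 Mb / 4860 s = 58.916 Mbps.
Audio total: 160 + 224 = 384 kbps = 0.384 Mbps.
Video: 58.916 − 0.384 = 58.532 Mbps.

58.53 Mbps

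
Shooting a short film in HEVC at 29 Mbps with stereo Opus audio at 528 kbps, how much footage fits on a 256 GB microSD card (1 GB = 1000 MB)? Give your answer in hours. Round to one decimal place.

Audio: 528 kbps = 0.528 Mbps.
Total bitrate: 29 + 0.528 = 29.528 Mbps.
Capacity: 256 GB = 2,048,000 Mb.
Recording time: 2,048,000 / 29.528 = 69,358 s ≈ 19.3 hours.

19.3 hours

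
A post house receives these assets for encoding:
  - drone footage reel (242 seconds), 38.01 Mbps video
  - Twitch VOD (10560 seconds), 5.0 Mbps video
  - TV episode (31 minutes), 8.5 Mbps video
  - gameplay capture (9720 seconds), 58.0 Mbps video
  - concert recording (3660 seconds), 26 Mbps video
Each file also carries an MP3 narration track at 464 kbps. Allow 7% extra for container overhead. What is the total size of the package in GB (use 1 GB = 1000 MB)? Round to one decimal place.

100.2 GB

Audio: 464 kbps = 0.464 Mbps.
drone footage reel: 38.474 Mbps × 242 s × 1.07 = 9962.5 Mb
Twitch VOD: 5.464 Mbps × 10560 s × 1.07 = 61738.8 Mb
TV episode: 8.964 Mbps × 1860 s × 1.07 = 17840.2 Mb
gameplay capture: 58.464 Mbps × 9720 s × 1.07 = 608049.0 Mb
concert recording: 26.464 Mbps × 3660 s × 1.07 = 103638.3 Mb
Total: 801228.7 Mb = 100153.6 MB.
= 100.2 GB.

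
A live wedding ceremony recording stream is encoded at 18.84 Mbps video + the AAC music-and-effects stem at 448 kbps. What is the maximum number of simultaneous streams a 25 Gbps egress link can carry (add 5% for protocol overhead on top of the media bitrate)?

1234

Audio: 448 kbps = 0.448 Mbps.
Per-viewer media rate: 19.288 Mbps.
On the wire with 5% overhead: 20.252 Mbps.
25 Gbps = 25,000 Mbps; 25,000 / 20.252 = 1234.42 → 1234 viewers.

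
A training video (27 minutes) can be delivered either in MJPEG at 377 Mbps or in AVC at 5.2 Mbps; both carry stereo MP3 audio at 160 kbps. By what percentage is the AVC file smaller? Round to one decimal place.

27 min = 1620 s
Audio: 160 kbps = 0.160 Mbps.
MJPEG: 377.160 Mbps × 1620 s = 610999.2 Mb = 71.130 GiB.
AVC: 5.360 Mbps × 1620 s = 8683.2 Mb = 1.011 GiB.
Reduction: (1 − 1.011/71.130) × 100 = 98.58%.

98.6%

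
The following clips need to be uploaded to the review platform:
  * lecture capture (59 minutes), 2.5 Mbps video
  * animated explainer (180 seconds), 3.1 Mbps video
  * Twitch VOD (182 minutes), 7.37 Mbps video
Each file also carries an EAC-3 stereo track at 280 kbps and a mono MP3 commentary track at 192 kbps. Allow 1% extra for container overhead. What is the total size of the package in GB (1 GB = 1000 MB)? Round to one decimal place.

12.2 GB

Audio total: 280 + 192 = 472 kbps = 0.472 Mbps.
lecture capture: 2.972 Mbps × 3540 s × 1.01 = 10626.1 Mb
animated explainer: 3.572 Mbps × 180 s × 1.01 = 649.4 Mb
Twitch VOD: 7.842 Mbps × 10920 s × 1.01 = 86491.0 Mb
Total: 97766.5 Mb = 12220.8 MB.
= 12.22 GB.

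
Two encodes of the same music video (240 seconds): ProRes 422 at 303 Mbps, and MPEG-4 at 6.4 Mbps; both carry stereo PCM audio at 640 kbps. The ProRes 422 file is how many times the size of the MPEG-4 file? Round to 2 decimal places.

Audio: 640 kbps = 0.640 Mbps.
ProRes 422: 303.640 Mbps × 240 s = 72873.6 Mb = 9.109 GB.
MPEG-4: 7.040 Mbps × 240 s = 1689.6 Mb = 0.211 GB.
Ratio: 9.109 / 0.211 = 43.131.

43.13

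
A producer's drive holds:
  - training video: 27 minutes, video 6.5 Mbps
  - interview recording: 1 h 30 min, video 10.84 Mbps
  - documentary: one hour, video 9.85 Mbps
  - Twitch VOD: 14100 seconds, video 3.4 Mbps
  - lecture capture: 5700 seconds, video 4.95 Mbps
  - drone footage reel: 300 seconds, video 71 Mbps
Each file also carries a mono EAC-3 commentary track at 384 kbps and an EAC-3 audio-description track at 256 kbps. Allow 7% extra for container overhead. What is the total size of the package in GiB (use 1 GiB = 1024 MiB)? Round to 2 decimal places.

27.61 GiB

Audio total: 384 + 256 = 640 kbps = 0.640 Mbps.
training video: 7.140 Mbps × 1620 s × 1.07 = 12376.5 Mb
interview recording: 11.480 Mbps × 5400 s × 1.07 = 66331.4 Mb
documentary: 10.490 Mbps × 3600 s × 1.07 = 40407.5 Mb
Twitch VOD: 4.040 Mbps × 14100 s × 1.07 = 60951.5 Mb
lecture capture: 5.590 Mbps × 5700 s × 1.07 = 34093.4 Mb
drone footage reel: 71.640 Mbps × 300 s × 1.07 = 22996.4 Mb
Total: 237156.7 Mb = 29644.6 MB.
= 27.61 GiB.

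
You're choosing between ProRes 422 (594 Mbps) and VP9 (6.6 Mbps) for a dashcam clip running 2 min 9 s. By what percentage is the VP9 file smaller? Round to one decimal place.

2 min 9 s = 129 s
ProRes 422: 594.000 Mbps × 129 s = 76626.0 Mb = 8.920 GiB.
VP9: 6.600 Mbps × 129 s = 851.4 Mb = 0.099 GiB.
Reduction: (1 − 0.099/8.920) × 100 = 98.89%.

98.9%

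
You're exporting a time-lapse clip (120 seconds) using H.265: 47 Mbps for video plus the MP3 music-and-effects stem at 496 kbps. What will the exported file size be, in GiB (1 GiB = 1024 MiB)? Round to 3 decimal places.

Audio: 496 kbps = 0.496 Mbps.
Total bitrate: 47 + 0.496 = 47.496 Mbps.
Stream data: 47.496 Mbps × 120 s = 5699.5 Mb.
5,700 Mb = 712,440,000 bytes ÷ 1,073,741,824 = 0.6635 GiB.

0.664 GiB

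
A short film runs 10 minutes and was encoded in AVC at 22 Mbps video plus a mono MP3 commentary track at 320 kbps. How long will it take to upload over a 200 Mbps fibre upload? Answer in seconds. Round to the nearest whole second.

10 min = 600 s
Audio: 320 kbps = 0.320 Mbps.
Total bitrate: 22.320 Mbps.
File: 22.320 Mbps × 600 s = 13392.0 Mb.
At 200 Mbps: 13392.0 / 200 = 67.0 s ≈ 67 seconds.

67 seconds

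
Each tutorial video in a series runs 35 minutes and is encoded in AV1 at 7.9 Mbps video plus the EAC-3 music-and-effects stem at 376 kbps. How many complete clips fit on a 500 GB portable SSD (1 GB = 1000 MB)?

230

35 min = 2100 s
Audio: 376 kbps = 0.376 Mbps.
Total bitrate: 8.276 Mbps.
Per item: 8.276 Mbps × 2100 s = 17,380 Mb = 2,172 MB.
Capacity: 500 GB = 4,000,000 Mb; 230.15 items → 230 complete.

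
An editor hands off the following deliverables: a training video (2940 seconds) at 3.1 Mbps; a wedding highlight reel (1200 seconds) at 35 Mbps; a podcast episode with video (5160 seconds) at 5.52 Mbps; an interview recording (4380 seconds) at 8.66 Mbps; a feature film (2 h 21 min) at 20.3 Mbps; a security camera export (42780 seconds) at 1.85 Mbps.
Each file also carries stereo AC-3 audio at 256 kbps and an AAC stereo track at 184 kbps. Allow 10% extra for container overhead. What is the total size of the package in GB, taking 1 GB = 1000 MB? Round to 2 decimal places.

Audio total: 256 + 184 = 440 kbps = 0.440 Mbps.
training video: 3.540 Mbps × 2940 s × 1.10 = 11448.4 Mb
wedding highlight reel: 35.440 Mbps × 1200 s × 1.10 = 46780.8 Mb
podcast episode with video: 5.960 Mbps × 5160 s × 1.10 = 33829.0 Mb
interview recording: 9.100 Mbps × 4380 s × 1.10 = 43843.8 Mb
feature film: 20.740 Mbps × 8460 s × 1.10 = 193006.4 Mb
security camera export: 2.290 Mbps × 42780 s × 1.10 = 107762.8 Mb
Total: 436671.2 Mb = 54583.9 MB.
= 54.58 GB.

54.58 GB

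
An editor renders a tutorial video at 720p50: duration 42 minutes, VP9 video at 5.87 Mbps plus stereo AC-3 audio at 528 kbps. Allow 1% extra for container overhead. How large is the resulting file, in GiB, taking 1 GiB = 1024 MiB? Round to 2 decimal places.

42 min = 2520 s
Audio: 528 kbps = 0.528 Mbps.
Total bitrate: 5.87 + 0.528 = 6.398 Mbps.
Stream data: 6.398 Mbps × 2520 s = 16123.0 Mb.
With 1% container overhead: ×1.01.
16,284 Mb = 2,035,523,700 bytes ÷ 1,073,741,824 = 1.896 GiB.

1.90 GiB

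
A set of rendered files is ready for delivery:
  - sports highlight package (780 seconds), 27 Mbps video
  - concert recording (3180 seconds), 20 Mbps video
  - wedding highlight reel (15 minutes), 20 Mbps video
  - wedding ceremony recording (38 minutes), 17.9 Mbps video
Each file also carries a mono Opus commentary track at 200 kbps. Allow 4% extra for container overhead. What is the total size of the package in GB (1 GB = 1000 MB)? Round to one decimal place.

18.8 GB

Audio: 200 kbps = 0.200 Mbps.
sports highlight package: 27.200 Mbps × 780 s × 1.04 = 22064.6 Mb
concert recording: 20.200 Mbps × 3180 s × 1.04 = 66805.4 Mb
wedding highlight reel: 20.200 Mbps × 900 s × 1.04 = 18907.2 Mb
wedding ceremony recording: 18.100 Mbps × 2280 s × 1.04 = 42918.7 Mb
Total: 150696.0 Mb = 18837.0 MB.
= 18.84 GB.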